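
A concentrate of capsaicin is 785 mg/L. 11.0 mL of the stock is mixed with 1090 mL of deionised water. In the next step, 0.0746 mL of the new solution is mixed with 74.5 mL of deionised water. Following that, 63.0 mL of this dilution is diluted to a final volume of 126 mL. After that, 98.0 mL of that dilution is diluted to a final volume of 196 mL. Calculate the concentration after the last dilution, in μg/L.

1.96 μg/L

Overall dilution factor = 100.1 × 999.7 × 2 × 2 = 4.00 × 10⁵.
785 mg/L / 4.00 × 10⁵ = 1.96 × 10⁻³ mg/L = 1.96 μg/L.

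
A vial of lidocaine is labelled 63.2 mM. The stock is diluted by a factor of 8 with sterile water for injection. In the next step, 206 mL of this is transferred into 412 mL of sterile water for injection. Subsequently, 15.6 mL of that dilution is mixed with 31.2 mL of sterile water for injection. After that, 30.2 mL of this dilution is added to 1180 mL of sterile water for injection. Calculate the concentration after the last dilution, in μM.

21.9 μM

Overall dilution factor = 8 × 3 × 3 × 40.07 = 2885.
63.2 mM / 2885 = 0.0219 mM = 21.9 μM.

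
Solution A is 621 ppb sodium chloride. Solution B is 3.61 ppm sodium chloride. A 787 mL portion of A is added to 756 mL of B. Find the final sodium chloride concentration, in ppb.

C_B = 3.61 ppm = 3610 ppb.
C_mix = (C_A·V_A + C_B·V_B)/(V_A + V_B) = (621×787 + 3610×756) / 1543 = 2085 ppb.

2090 ppb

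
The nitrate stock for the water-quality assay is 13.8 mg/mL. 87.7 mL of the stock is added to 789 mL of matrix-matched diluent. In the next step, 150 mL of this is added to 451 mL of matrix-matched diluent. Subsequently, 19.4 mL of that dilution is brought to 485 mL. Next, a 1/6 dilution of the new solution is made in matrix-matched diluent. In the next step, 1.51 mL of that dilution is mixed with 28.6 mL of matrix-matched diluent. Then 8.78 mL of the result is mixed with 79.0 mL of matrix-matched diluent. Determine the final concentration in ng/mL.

Overall dilution factor = 9.997 × 4.007 × 25 × 6 × 19.94 × 9.998 = 1.20 × 10⁶.
13.8 mg/mL / 1.20 × 10⁶ = 1.15 × 10⁻⁵ mg/mL = 11.5 ng/mL.

11.5 ng/mL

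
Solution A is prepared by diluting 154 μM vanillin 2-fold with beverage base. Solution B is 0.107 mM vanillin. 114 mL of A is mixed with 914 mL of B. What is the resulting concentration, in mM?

C_A = 154 μM / 2 = 77.0 μM.
C_B = 0.107 mM = 107 μM.
C_mix = (C_A·V_A + C_B·V_B)/(V_A + V_B) = (77.0×114 + 107×914) / 1028 = 104 μM = 0.104 mM.

0.104 mM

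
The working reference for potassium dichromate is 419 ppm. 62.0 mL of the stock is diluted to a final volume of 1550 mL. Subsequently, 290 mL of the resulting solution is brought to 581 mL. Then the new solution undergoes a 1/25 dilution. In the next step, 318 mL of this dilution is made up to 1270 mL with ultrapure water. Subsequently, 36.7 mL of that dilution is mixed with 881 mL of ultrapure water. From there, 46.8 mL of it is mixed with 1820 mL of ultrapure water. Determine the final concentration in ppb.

Overall dilution factor = 25 × 2.003 × 25 × 3.994 × 25.01 × 39.89 = 4.99 × 10⁶.
419 ppm / 4.99 × 10⁶ = 8.40 × 10⁻⁵ ppm = 0.0840 ppb.

0.0840 ppb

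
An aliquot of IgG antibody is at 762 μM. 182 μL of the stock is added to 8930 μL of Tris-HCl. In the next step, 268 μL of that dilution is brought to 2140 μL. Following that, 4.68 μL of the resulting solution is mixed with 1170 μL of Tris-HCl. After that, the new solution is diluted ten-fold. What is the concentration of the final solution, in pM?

Overall dilution factor = 50.07 × 7.985 × 251 × 10 = 1.00 × 10⁶.
762 μM / 1.00 × 10⁶ = 7.59 × 10⁻⁴ μM = 759 pM.

759 pM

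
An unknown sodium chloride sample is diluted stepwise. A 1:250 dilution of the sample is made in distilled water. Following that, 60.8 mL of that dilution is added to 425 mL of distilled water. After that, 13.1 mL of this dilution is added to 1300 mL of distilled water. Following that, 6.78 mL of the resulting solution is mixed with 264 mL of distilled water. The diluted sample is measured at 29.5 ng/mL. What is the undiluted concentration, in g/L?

236 g/L

Overall dilution factor = 250 × 7.990 × 100.2 × 39.94 = 8.00 × 10⁶.
Original = 29.5 ng/mL × 8.00 × 10⁶ = 2.36 × 10⁸ ng/mL = 236 g/L.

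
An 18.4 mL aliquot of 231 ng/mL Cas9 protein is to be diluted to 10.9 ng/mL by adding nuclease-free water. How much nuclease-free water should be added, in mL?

V₂ = C₁V₁/C₂ = 231 × 18.4 / 10.9 = 390 mL.
Diluent to add = V₂ − V₁ = 390 − 18.4 = 372 mL.

372 mL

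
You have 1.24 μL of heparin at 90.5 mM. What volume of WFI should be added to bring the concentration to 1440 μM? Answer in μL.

1440 μM = 1.44 mM.
V₂ = C₁V₁/C₂ = 90.5 × 1.24 / 1.44 = 77.9 μL.
Diluent to add = V₂ − V₁ = 77.9 − 1.24 = 76.7 μL.

76.7 μL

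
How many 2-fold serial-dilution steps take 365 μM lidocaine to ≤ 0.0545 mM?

3

Need 2ⁿ ≥ 6.70, so n ≥ log(6.70)/log(2) = 2.74.
Minimum whole steps: n = 3.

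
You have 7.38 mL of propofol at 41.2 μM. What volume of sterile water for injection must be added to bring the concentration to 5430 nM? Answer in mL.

48.6 mL

5430 nM = 5.43 μM.
V₂ = C₁V₁/C₂ = 41.2 × 7.38 / 5.43 = 56.0 mL.
Diluent to add = V₂ − V₁ = 56.0 − 7.38 = 48.6 mL.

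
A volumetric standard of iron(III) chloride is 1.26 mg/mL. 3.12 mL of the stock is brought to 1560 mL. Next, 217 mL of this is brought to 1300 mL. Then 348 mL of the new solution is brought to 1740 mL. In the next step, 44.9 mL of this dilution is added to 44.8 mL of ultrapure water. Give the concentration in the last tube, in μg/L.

Overall dilution factor = 500 × 5.991 × 5 × 1.998 = 2.99 × 10⁴.
1.26 mg/mL / 2.99 × 10⁴ = 4.21 × 10⁻⁵ mg/mL = 42.1 μg/L.

42.1 μg/L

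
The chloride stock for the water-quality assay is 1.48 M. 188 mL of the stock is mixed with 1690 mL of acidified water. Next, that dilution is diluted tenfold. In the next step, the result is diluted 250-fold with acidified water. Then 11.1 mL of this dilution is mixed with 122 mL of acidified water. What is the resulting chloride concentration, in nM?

4940 nM

Overall dilution factor = 9.989 × 10 × 250 × 11.99 = 2.99 × 10⁵.
1.48 M / 2.99 × 10⁵ = 4.94 × 10⁻⁶ M = 4940 nM.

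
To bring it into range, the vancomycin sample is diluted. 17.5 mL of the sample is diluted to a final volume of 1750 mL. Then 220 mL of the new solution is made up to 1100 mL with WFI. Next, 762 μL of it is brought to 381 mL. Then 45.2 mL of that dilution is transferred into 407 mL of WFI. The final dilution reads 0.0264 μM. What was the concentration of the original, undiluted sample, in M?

0.0660 M

Overall dilution factor = 100 × 5 × 500 × 10.00 = 2.50 × 10⁶.
Original = 0.0264 μM × 2.50 × 10⁶ = 6.60 × 10⁴ μM = 0.0660 M.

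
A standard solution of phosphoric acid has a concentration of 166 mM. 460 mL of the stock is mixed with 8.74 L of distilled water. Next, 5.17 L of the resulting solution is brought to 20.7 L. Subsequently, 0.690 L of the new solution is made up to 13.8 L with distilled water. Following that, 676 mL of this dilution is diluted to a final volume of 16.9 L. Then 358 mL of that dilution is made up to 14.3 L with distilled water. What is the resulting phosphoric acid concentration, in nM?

104 nM

Overall dilution factor = 20 × 4.004 × 20 × 25 × 39.94 = 1.60 × 10⁶.
166 mM / 1.60 × 10⁶ = 1.04 × 10⁻⁴ mM = 104 nM.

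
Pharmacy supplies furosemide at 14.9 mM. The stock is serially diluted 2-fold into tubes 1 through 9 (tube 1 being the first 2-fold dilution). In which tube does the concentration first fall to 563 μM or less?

Tube n has concentration 14.9 mM / 2ⁿ.
Need 2ⁿ ≥ 14.9 mM / 563 μM = 26.5, so n ≥ 4.73.
First such tube: n = 5.

tube 5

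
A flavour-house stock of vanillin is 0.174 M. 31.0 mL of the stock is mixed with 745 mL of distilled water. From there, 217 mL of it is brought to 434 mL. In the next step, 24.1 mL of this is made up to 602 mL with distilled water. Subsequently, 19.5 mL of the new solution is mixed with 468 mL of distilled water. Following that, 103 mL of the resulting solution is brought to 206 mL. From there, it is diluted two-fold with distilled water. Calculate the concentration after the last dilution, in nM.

1390 nM

Overall dilution factor = 25.03 × 2 × 24.98 × 25 × 2 × 2 = 1.25 × 10⁵.
0.174 M / 1.25 × 10⁵ = 1.39 × 10⁻⁶ M = 1390 nM.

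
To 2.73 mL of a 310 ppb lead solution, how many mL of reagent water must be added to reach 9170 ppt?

9170 ppt = 9.17 ppb.
V₂ = C₁V₁/C₂ = 310 × 2.73 / 9.17 = 92.3 mL.
Diluent to add = V₂ − V₁ = 92.3 − 2.73 = 89.6 mL.

89.6 mL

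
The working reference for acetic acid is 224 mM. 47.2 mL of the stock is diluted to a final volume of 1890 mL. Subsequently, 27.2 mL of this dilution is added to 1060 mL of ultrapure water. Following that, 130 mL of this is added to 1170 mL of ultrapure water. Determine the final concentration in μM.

Overall dilution factor = 40.04 × 39.97 × 10 = 1.60 × 10⁴.
224 mM / 1.60 × 10⁴ = 0.0140 mM = 14.0 μM.

14.0 μM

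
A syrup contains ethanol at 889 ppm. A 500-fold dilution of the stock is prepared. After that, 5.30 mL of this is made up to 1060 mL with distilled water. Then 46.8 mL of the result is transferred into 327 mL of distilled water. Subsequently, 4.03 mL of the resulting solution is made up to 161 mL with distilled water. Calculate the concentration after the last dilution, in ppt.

27.9 ppt

Overall dilution factor = 500 × 200 × 7.987 × 39.95 = 3.19 × 10⁷.
889 ppm / 3.19 × 10⁷ = 2.79 × 10⁻⁵ ppm = 27.9 ppt.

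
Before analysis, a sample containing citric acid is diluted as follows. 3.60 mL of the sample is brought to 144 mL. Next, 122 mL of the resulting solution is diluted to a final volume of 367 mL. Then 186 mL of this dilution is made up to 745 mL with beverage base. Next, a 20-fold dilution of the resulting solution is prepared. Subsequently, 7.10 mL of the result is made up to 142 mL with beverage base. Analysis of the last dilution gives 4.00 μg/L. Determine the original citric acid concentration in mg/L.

Overall dilution factor = 40 × 3.008 × 4.005 × 20 × 20 = 1.93 × 10⁵.
Original = 4.00 μg/L × 1.93 × 10⁵ = 7.71 × 10⁵ μg/L = 771 mg/L.

771 mg/L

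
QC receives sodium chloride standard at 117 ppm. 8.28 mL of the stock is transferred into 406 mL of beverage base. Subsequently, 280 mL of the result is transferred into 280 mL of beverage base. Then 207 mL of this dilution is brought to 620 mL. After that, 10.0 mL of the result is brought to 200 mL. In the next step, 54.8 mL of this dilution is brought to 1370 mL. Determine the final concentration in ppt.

781 ppt

Overall dilution factor = 50.03 × 2 × 2.995 × 20 × 25 = 1.50 × 10⁵.
117 ppm / 1.50 × 10⁵ = 7.81 × 10⁻⁴ ppm = 781 ppt.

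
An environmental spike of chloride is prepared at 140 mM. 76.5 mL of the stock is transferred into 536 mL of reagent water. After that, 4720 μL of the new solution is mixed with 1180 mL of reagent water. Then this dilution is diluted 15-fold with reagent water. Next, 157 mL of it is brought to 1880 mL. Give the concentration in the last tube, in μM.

Overall dilution factor = 8.007 × 251 × 15 × 11.97 = 3.61 × 10⁵.
140 mM / 3.61 × 10⁵ = 3.88 × 10⁻⁴ mM = 0.388 μM.

0.388 μM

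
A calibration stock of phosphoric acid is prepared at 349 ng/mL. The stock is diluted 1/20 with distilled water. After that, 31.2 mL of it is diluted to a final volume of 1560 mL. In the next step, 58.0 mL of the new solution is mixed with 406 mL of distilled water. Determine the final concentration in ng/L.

Overall dilution factor = 20 × 50 × 8 = 8000.
349 ng/mL / 8000 = 0.0436 ng/mL = 43.6 ng/L.

43.6 ng/L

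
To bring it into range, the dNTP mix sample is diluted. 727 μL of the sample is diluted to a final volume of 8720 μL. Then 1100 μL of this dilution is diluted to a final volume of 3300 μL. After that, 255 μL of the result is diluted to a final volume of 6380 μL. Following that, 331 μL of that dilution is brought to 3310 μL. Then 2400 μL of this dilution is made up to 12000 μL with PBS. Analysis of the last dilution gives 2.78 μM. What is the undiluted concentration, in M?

Overall dilution factor = 11.99 × 3 × 25.02 × 10 × 5 = 4.50 × 10⁴.
Original = 2.78 μM × 4.50 × 10⁴ = 1.25 × 10⁵ μM = 0.125 M.

0.125 M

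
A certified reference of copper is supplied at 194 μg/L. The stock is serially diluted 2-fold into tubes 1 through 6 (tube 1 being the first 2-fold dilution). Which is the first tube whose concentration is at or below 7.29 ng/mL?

tube 5

Tube n has concentration 194 μg/L / 2ⁿ.
Need 2ⁿ ≥ 194 μg/L / 7.29 ng/mL = 26.6, so n ≥ 4.73.
First such tube: n = 5.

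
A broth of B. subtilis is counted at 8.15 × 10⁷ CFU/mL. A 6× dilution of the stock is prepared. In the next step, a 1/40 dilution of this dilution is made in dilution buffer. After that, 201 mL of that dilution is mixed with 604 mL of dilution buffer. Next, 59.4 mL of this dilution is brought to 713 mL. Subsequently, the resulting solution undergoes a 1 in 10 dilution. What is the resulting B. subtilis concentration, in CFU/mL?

706 CFU/mL

Overall dilution factor = 6 × 40 × 4.005 × 12.00 × 10 = 1.15 × 10⁵.
8.15 × 10⁷ CFU/mL / 1.15 × 10⁵ = 706 CFU/mL.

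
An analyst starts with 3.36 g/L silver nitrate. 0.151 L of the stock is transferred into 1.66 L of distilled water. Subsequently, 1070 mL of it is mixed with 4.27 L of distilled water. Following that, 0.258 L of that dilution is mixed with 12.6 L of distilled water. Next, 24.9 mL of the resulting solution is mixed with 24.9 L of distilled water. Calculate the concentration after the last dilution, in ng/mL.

Overall dilution factor = 11.99 × 4.991 × 49.84 × 1001 = 2.99 × 10⁶.
3.36 g/L / 2.99 × 10⁶ = 1.13 × 10⁻⁶ g/L = 1.13 ng/mL.

1.13 ng/mL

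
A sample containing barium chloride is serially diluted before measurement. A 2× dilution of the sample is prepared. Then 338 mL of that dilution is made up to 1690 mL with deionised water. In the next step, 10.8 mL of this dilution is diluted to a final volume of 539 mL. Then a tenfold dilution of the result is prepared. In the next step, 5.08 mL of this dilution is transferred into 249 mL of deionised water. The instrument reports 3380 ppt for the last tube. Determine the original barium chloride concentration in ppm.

Overall dilution factor = 2 × 5 × 49.91 × 10 × 50.02 = 2.50 × 10⁵.
Original = 3380 ppt × 2.50 × 10⁵ = 8.44 × 10⁸ ppt = 844 ppm.

844 ppm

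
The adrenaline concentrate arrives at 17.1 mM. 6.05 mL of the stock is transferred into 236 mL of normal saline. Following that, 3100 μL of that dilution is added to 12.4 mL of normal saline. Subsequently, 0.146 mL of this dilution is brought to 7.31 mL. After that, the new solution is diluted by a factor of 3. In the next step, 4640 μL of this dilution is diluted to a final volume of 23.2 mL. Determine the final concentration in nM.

114 nM

Overall dilution factor = 40.01 × 5 × 50.07 × 3 × 5 = 1.50 × 10⁵.
17.1 mM / 1.50 × 10⁵ = 1.14 × 10⁻⁴ mM = 114 nM.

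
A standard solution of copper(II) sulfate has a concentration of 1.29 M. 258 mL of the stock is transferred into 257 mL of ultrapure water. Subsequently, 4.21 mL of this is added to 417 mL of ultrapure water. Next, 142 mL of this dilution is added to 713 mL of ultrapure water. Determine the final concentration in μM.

1070 μM

Overall dilution factor = 1.996 × 100.0 × 6.021 = 1202.
1.29 M / 1202 = 1.07 × 10⁻³ M = 1070 μM.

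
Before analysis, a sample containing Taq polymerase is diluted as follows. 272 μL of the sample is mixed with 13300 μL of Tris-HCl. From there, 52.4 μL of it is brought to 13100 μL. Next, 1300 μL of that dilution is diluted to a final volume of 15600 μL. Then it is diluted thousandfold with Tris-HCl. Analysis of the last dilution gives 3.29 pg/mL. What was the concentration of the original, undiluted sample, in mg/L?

492 mg/L

Overall dilution factor = 49.90 × 250 × 12 × 1000 = 1.50 × 10⁸.
Original = 3.29 pg/mL × 1.50 × 10⁸ = 4.92 × 10⁸ pg/mL = 492 mg/L.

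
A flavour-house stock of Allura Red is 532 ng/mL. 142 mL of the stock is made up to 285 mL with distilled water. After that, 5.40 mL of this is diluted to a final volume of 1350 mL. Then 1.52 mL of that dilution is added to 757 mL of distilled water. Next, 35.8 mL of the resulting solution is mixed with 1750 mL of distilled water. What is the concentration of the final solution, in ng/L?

Overall dilution factor = 2.007 × 250 × 499.0 × 49.88 = 1.25 × 10⁷.
532 ng/mL / 1.25 × 10⁷ = 4.26 × 10⁻⁵ ng/mL = 0.0426 ng/L.

0.0426 ng/L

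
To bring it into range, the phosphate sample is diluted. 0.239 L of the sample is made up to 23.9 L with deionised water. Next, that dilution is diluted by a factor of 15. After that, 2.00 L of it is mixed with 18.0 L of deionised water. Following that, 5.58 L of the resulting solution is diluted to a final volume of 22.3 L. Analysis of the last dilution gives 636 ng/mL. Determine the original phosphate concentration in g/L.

Overall dilution factor = 100 × 15 × 10 × 3.996 = 5.99 × 10⁴.
Original = 636 ng/mL × 5.99 × 10⁴ = 3.81 × 10⁷ ng/mL = 38.1 g/L.

38.1 g/L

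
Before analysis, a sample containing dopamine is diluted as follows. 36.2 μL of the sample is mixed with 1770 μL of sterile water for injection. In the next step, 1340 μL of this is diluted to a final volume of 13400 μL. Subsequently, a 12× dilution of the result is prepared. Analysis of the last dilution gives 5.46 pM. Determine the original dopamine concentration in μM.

0.0327 μM

Overall dilution factor = 49.90 × 10 × 12 = 5987.
Original = 5.46 pM × 5987 = 3.27 × 10⁴ pM = 0.0327 μM.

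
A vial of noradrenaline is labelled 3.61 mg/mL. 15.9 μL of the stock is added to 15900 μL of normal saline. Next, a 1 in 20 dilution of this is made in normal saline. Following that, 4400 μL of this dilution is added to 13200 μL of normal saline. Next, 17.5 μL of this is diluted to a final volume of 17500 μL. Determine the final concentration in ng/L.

Overall dilution factor = 1001 × 20 × 4 × 1000 = 8.01 × 10⁷.
3.61 mg/mL / 8.01 × 10⁷ = 4.51 × 10⁻⁸ mg/mL = 45.1 ng/L.

45.1 ng/L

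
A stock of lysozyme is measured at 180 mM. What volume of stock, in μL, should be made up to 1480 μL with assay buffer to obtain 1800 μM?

14.8 μL

1800 μM = 1.80 mM.
V₁ = C₂V₂/C₁ = 1.80 × 1480 / 180 = 14.8 μL.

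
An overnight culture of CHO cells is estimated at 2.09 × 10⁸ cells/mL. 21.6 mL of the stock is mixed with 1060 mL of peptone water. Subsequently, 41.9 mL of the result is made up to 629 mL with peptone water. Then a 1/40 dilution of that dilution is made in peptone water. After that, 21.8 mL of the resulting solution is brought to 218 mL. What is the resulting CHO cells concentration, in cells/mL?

695 cells/mL

Overall dilution factor = 50.07 × 15.01 × 40 × 10 = 3.01 × 10⁵.
2.09 × 10⁸ cells/mL / 3.01 × 10⁵ = 695 cells/mL.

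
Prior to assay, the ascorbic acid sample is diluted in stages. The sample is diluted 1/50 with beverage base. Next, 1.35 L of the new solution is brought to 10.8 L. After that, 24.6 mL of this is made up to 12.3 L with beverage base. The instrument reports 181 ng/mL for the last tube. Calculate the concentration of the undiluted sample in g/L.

36.2 g/L

Overall dilution factor = 50 × 8 × 500 = 2.00 × 10⁵.
Original = 181 ng/mL × 2.00 × 10⁵ = 3.62 × 10⁷ ng/mL = 36.2 g/L.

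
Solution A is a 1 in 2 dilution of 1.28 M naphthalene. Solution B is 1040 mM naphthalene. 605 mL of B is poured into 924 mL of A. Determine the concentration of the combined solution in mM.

C_A = 1.28 M / 2 = 0.640 M.
C_B = 1040 mM = 1.04 M.
C_mix = (C_A·V_A + C_B·V_B)/(V_A + V_B) = (0.640×924 + 1.04×605) / 1529 = 0.798 M = 798 mM.

798 mM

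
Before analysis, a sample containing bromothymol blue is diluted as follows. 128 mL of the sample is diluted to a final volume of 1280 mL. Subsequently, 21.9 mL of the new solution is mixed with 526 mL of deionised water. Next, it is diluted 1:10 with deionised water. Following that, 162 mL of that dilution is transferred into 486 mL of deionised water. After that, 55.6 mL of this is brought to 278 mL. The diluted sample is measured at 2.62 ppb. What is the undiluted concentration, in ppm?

Overall dilution factor = 10 × 25.02 × 10 × 4 × 5 = 5.00 × 10⁴.
Original = 2.62 ppb × 5.00 × 10⁴ = 1.31 × 10⁵ ppb = 131 ppm.

131 ppm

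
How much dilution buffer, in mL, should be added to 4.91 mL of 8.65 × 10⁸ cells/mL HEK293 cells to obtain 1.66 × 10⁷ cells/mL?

251 mL

V₂ = C₁V₁/C₂ = 8.65 × 10⁸ × 4.91 / 1.66 × 10⁷ = 256 mL.
Diluent to add = V₂ − V₁ = 256 − 4.91 = 251 mL.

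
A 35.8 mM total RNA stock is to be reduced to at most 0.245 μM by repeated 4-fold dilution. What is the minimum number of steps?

Need 4ⁿ ≥ 1.46 × 10⁵, so n ≥ log(1.46 × 10⁵)/log(4) = 8.58.
Minimum whole steps: n = 9.

9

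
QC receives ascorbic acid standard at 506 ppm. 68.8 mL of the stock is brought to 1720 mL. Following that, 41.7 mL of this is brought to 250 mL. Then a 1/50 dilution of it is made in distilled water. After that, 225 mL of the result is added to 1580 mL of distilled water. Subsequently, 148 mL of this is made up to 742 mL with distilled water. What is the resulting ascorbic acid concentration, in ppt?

Overall dilution factor = 25 × 5.995 × 50 × 8.022 × 5.014 = 3.01 × 10⁵.
506 ppm / 3.01 × 10⁵ = 1.68 × 10⁻³ ppm = 1680 ppt.

1680 ppt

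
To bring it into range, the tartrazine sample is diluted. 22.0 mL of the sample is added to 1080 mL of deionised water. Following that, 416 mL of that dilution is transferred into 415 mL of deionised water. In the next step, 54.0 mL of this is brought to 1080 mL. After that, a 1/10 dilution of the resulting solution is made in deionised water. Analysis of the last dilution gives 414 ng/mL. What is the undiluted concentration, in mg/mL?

Overall dilution factor = 50.09 × 1.998 × 20 × 10 = 2.00 × 10⁴.
Original = 414 ng/mL × 2.00 × 10⁴ = 8.29 × 10⁶ ng/mL = 8.29 mg/mL.

8.29 mg/mL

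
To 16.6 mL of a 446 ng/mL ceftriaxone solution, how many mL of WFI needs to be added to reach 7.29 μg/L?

7.29 μg/L = 7.29 ng/mL.
V₂ = C₁V₁/C₂ = 446 × 16.6 / 7.29 = 1016 mL.
Diluent to add = V₂ − V₁ = 1016 − 16.6 = 999 mL.

999 mL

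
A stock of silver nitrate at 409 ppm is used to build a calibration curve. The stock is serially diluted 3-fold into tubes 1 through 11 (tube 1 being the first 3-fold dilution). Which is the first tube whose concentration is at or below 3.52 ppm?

tube 5

Tube n has concentration 409 ppm / 3ⁿ.
Need 3ⁿ ≥ 409 ppm / 3.52 ppm = 116, so n ≥ 4.33.
First such tube: n = 5.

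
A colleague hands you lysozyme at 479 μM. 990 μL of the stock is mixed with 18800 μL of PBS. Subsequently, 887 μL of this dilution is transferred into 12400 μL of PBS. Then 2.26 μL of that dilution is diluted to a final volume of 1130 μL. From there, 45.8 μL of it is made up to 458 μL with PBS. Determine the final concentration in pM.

320 pM

Overall dilution factor = 19.99 × 14.98 × 500 × 10 = 1.50 × 10⁶.
479 μM / 1.50 × 10⁶ = 3.20 × 10⁻⁴ μM = 320 pM.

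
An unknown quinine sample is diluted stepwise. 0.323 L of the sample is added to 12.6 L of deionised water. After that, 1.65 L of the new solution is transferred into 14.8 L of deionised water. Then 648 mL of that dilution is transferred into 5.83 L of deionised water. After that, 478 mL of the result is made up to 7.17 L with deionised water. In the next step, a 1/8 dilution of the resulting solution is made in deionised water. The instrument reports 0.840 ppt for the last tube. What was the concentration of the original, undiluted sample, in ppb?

402 ppb

Overall dilution factor = 40.01 × 9.970 × 9.997 × 15 × 8 = 4.79 × 10⁵.
Original = 0.840 ppt × 4.79 × 10⁵ = 4.02 × 10⁵ ppt = 402 ppb.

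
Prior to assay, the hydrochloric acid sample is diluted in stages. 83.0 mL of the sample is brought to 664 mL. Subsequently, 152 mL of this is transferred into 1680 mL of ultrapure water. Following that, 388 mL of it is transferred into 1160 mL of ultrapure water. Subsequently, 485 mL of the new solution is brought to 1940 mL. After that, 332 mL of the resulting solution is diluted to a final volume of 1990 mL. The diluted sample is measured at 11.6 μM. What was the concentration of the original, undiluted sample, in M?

Overall dilution factor = 8 × 12.05 × 3.990 × 4 × 5.994 = 9223.
Original = 11.6 μM × 9223 = 1.07 × 10⁵ μM = 0.107 M.

0.107 M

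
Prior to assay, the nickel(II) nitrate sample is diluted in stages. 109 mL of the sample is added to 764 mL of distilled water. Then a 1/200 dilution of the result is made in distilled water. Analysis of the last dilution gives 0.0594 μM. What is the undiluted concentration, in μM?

Overall dilution factor = 8.009 × 200 = 1602.
Original = 0.0594 μM × 1602 = 95.1 μM.

95.1 μM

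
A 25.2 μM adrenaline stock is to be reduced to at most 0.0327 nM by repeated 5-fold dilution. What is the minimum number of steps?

Need 5ⁿ ≥ 7.71 × 10⁵, so n ≥ log(7.71 × 10⁵)/log(5) = 8.42.
Minimum whole steps: n = 9.

9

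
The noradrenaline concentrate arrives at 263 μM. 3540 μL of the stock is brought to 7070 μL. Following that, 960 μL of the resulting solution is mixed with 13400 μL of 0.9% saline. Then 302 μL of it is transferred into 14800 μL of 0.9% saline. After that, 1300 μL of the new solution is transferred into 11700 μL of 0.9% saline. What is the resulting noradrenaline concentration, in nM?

17.6 nM

Overall dilution factor = 1.997 × 14.96 × 50.01 × 10 = 1.49 × 10⁴.
263 μM / 1.49 × 10⁴ = 0.0176 μM = 17.6 nM.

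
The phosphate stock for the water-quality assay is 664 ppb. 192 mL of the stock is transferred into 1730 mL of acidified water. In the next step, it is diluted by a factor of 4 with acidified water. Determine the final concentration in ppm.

0.0166 ppm

Overall dilution factor = 10.01 × 4 = 40.0.
664 ppb / 40.0 = 16.6 ppb = 0.0166 ppm.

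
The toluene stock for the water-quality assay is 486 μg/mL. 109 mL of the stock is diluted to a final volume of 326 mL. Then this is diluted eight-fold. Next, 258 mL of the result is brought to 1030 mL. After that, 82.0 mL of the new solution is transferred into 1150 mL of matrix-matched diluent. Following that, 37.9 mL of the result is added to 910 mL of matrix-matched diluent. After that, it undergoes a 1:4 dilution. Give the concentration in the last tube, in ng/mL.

3.38 ng/mL

Overall dilution factor = 2.991 × 8 × 3.992 × 15.02 × 25.01 × 4 = 1.44 × 10⁵.
486 μg/mL / 1.44 × 10⁵ = 3.38 × 10⁻³ μg/mL = 3.38 ng/mL.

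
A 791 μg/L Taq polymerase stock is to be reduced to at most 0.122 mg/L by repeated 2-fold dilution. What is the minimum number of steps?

Need 2ⁿ ≥ 6.48, so n ≥ log(6.48)/log(2) = 2.70.
Minimum whole steps: n = 3.

3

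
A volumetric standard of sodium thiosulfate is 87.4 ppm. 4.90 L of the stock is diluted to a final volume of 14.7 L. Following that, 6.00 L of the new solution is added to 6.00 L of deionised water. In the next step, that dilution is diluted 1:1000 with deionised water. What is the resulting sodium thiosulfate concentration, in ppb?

14.6 ppb

Overall dilution factor = 3 × 2 × 1000 = 6000.
87.4 ppm / 6000 = 0.0146 ppm = 14.6 ppb.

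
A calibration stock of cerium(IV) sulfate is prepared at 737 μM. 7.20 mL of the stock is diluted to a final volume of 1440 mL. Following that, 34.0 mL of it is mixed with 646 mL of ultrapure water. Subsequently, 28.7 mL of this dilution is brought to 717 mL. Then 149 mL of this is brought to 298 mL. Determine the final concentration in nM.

Overall dilution factor = 200 × 20 × 24.98 × 2 = 2.00 × 10⁵.
737 μM / 2.00 × 10⁵ = 3.69 × 10⁻³ μM = 3.69 nM.

3.69 nM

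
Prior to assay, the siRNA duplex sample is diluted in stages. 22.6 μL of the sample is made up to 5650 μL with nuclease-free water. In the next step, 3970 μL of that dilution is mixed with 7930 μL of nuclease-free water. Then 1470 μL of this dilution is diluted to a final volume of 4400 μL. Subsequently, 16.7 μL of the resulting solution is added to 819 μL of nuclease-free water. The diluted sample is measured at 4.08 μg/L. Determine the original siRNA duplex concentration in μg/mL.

Overall dilution factor = 250 × 2.997 × 2.993 × 50.04 = 1.12 × 10⁵.
Original = 4.08 μg/L × 1.12 × 10⁵ = 4.58 × 10⁵ μg/L = 458 μg/mL.

458 μg/mL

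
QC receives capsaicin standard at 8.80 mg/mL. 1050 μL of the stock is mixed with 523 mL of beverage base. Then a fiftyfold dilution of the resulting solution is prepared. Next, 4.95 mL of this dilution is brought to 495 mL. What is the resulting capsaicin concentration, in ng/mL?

3.53 ng/mL

Overall dilution factor = 499.1 × 50 × 100 = 2.50 × 10⁶.
8.80 mg/mL / 2.50 × 10⁶ = 3.53 × 10⁻⁶ mg/mL = 3.53 ng/mL.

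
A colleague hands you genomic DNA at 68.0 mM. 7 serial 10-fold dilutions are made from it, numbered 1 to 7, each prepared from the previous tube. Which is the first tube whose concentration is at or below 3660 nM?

Tube n has concentration 68.0 mM / 10ⁿ.
Need 10ⁿ ≥ 68.0 mM / 3660 nM = 1.86 × 10⁴, so n ≥ 4.27.
First such tube: n = 5.

tube 5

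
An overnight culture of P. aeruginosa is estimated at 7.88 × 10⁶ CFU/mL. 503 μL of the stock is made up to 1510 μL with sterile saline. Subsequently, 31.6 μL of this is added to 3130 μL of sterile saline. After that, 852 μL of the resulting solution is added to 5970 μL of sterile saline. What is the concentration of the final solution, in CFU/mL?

Overall dilution factor = 3.002 × 100.1 × 8.007 = 2405.
7.88 × 10⁶ CFU/mL / 2405 = 3280 CFU/mL.

3280 CFU/mL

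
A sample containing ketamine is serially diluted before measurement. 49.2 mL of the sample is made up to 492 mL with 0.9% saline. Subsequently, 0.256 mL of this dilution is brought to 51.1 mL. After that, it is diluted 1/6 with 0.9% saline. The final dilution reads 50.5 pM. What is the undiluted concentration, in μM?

0.605 μM

Overall dilution factor = 10 × 199.6 × 6 = 1.20 × 10⁴.
Original = 50.5 pM × 1.20 × 10⁴ = 6.05 × 10⁵ pM = 0.605 μM.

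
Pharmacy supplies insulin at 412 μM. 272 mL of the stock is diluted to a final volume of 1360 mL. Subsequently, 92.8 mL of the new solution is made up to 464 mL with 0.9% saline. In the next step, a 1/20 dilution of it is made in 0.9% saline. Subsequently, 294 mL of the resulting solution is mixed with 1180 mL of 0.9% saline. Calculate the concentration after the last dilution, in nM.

Overall dilution factor = 5 × 5 × 20 × 5.014 = 2507.
412 μM / 2507 = 0.164 μM = 164 nM.

164 nM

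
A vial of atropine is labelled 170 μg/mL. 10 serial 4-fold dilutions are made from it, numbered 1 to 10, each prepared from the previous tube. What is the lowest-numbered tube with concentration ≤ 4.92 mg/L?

Tube n has concentration 170 μg/mL / 4ⁿ.
Need 4ⁿ ≥ 170 μg/mL / 4.92 mg/L = 34.6, so n ≥ 2.56.
First such tube: n = 3.

tube 3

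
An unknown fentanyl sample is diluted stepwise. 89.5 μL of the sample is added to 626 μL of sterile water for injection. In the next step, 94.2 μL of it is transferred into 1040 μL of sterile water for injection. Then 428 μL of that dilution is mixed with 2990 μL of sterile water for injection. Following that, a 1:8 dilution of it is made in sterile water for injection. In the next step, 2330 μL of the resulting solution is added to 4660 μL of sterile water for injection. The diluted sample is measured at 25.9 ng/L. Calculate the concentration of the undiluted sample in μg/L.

Overall dilution factor = 7.994 × 12.04 × 7.986 × 8 × 3 = 1.84 × 10⁴.
Original = 25.9 ng/L × 1.84 × 10⁴ = 4.78 × 10⁵ ng/L = 478 μg/L.

478 μg/L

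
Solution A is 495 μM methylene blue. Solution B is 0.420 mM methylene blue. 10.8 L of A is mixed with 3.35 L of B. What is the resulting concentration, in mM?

C_B = 0.420 mM = 420 μM.
C_mix = (C_A·V_A + C_B·V_B)/(V_A + V_B) = (495×10.8 + 420×3.35) / 14.15 = 477 μM = 0.477 mM.

0.477 mM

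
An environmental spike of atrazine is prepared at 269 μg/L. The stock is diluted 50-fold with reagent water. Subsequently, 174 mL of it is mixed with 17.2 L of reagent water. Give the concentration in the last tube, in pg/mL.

Overall dilution factor = 50 × 99.85 = 4993.
269 μg/L / 4993 = 0.0539 μg/L = 53.9 pg/mL.

53.9 pg/mL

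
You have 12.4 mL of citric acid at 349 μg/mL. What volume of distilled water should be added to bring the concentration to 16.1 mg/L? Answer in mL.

16.1 mg/L = 16.1 μg/mL.
V₂ = C₁V₁/C₂ = 349 × 12.4 / 16.1 = 269 mL.
Diluent to add = V₂ − V₁ = 269 − 12.4 = 256 mL.

256 mL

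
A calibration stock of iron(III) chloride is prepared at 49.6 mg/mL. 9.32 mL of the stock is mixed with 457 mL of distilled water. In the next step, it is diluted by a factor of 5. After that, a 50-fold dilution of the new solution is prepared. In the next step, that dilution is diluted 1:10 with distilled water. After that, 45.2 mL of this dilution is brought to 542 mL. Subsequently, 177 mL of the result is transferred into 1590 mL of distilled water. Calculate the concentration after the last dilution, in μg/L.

Overall dilution factor = 50.03 × 5 × 50 × 10 × 11.99 × 9.983 = 1.50 × 10⁷.
49.6 mg/mL / 1.50 × 10⁷ = 3.31 × 10⁻⁶ mg/mL = 3.31 μg/L.

3.31 μg/L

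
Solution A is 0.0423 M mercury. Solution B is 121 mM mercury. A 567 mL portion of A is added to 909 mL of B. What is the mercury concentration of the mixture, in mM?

90.8 mM

C_B = 121 mM = 0.121 M.
C_mix = (C_A·V_A + C_B·V_B)/(V_A + V_B) = (0.0423×567 + 0.121×909) / 1476 = 0.0908 M = 90.8 mM.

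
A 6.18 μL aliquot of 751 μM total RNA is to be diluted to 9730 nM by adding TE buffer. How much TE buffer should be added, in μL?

471 μL

9730 nM = 9.73 μM.
V₂ = C₁V₁/C₂ = 751 × 6.18 / 9.73 = 477 μL.
Diluent to add = V₂ − V₁ = 477 − 6.18 = 471 μL.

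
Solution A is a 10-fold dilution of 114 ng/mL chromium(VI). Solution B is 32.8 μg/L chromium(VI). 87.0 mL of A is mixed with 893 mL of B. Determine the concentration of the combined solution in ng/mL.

C_A = 114 ng/mL / 10 = 11.4 ng/mL.
C_B = 32.8 μg/L = 32.8 ng/mL.
C_mix = (C_A·V_A + C_B·V_B)/(V_A + V_B) = (11.4×87.0 + 32.8×893) / 980.0 = 30.9 ng/mL.

30.9 ng/mL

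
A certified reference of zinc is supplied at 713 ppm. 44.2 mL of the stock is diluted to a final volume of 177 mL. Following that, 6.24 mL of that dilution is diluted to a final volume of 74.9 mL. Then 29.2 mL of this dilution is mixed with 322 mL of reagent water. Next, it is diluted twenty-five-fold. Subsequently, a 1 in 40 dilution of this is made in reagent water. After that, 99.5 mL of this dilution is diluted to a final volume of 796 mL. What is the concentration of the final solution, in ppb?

Overall dilution factor = 4.005 × 12.00 × 12.03 × 25 × 40 × 8 = 4.62 × 10⁶.
713 ppm / 4.62 × 10⁶ = 1.54 × 10⁻⁴ ppm = 0.154 ppb.

0.154 ppb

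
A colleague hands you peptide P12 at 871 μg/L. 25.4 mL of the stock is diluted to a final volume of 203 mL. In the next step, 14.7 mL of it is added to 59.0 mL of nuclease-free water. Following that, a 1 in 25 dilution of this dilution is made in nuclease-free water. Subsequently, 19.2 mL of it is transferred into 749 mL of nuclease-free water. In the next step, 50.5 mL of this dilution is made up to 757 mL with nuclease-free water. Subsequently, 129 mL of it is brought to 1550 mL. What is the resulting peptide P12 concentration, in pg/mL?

Overall dilution factor = 7.992 × 5.014 × 25 × 40.01 × 14.99 × 12.02 = 7.22 × 10⁶.
871 μg/L / 7.22 × 10⁶ = 1.21 × 10⁻⁴ μg/L = 0.121 pg/mL.

0.121 pg/mL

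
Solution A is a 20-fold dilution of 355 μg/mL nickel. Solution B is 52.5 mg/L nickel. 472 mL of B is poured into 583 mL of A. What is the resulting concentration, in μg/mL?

C_A = 355 μg/mL / 20 = 17.7 μg/mL.
C_B = 52.5 mg/L = 52.5 μg/mL.
C_mix = (C_A·V_A + C_B·V_B)/(V_A + V_B) = (17.7×583 + 52.5×472) / 1055 = 33.3 μg/mL.

33.3 μg/mL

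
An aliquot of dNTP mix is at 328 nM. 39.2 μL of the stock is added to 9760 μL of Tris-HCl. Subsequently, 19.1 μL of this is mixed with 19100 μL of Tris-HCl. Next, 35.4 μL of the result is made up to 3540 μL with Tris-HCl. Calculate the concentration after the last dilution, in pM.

Overall dilution factor = 250.0 × 1001 × 100 = 2.50 × 10⁷.
328 nM / 2.50 × 10⁷ = 1.31 × 10⁻⁵ nM = 0.0131 pM.

0.0131 pM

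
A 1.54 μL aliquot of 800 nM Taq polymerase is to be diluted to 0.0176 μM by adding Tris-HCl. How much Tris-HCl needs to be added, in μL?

0.0176 μM = 17.6 nM.
V₂ = C₁V₁/C₂ = 800 × 1.54 / 17.6 = 70.0 μL.
Diluent to add = V₂ − V₁ = 70.0 − 1.54 = 68.5 μL.

68.5 μL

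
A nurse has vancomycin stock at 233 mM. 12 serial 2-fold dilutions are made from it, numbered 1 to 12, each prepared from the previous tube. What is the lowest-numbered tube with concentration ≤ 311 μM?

Tube n has concentration 233 mM / 2ⁿ.
Need 2ⁿ ≥ 233 mM / 311 μM = 749, so n ≥ 9.55.
First such tube: n = 10.

tube 10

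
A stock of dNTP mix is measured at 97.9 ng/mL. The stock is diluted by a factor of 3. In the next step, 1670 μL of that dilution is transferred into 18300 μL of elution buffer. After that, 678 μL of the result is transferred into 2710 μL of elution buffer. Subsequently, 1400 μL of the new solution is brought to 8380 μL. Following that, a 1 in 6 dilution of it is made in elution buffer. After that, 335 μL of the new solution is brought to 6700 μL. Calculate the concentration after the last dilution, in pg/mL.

0.760 pg/mL

Overall dilution factor = 3 × 11.96 × 4.997 × 5.986 × 6 × 20 = 1.29 × 10⁵.
97.9 ng/mL / 1.29 × 10⁵ = 7.60 × 10⁻⁴ ng/mL = 0.760 pg/mL.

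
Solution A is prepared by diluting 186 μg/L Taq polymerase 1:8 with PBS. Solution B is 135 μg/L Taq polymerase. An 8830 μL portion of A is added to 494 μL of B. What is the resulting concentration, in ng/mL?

29.2 ng/mL

C_A = 186 μg/L / 8 = 23.2 μg/L.
C_mix = (C_A·V_A + C_B·V_B)/(V_A + V_B) = (23.2×8830 + 135×494) / 9324 = 29.2 μg/L = 29.2 ng/mL.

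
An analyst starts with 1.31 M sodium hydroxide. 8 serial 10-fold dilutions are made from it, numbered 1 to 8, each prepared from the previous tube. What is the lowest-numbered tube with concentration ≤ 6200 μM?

Tube n has concentration 1.31 M / 10ⁿ.
Need 10ⁿ ≥ 1.31 M / 6200 μM = 211, so n ≥ 2.32.
First such tube: n = 3.

tube 3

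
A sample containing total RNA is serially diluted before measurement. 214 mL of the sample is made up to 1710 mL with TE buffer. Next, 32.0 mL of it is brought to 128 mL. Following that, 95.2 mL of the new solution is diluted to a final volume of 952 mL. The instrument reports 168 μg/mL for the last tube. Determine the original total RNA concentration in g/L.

Overall dilution factor = 7.991 × 4 × 10 = 320.
Original = 168 μg/mL × 320 = 5.37 × 10⁴ μg/mL = 53.7 g/L.

53.7 g/L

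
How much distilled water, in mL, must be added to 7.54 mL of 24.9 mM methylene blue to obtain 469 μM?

393 mL

469 μM = 0.469 mM.
V₂ = C₁V₁/C₂ = 24.9 × 7.54 / 0.469 = 400 mL.
Diluent to add = V₂ − V₁ = 400 − 7.54 = 393 mL.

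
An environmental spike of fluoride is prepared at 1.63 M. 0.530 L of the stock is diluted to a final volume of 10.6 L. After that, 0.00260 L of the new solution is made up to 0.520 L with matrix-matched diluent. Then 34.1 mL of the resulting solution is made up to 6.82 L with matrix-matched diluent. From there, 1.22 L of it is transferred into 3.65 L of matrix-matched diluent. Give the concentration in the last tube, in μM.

0.510 μM

Overall dilution factor = 20 × 200 × 200 × 3.992 = 3.19 × 10⁶.
1.63 M / 3.19 × 10⁶ = 5.10 × 10⁻⁷ M = 0.510 μM.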